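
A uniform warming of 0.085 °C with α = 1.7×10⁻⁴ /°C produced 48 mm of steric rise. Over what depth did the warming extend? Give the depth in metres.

H ≈ 3320 m

H = Δh/(αΔT) = 0.048 / (1.7×10⁻⁴ × 0.085) ≈ 3322 m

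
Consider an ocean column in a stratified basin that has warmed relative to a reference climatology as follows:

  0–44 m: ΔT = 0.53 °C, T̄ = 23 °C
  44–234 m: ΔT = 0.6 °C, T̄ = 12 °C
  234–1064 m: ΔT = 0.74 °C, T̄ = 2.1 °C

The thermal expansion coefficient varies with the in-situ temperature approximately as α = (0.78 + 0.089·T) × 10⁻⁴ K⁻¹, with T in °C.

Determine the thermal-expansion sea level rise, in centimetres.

about 8.7 cm

Layer 1: α = (0.78 + 0.089×23)×10⁻⁴ = 2.827×10⁻⁴ K⁻¹
Layer 2: α = (0.78 + 0.089×12)×10⁻⁴ = 1.848×10⁻⁴ K⁻¹
Layer 3: α = (0.78 + 0.089×2.1)×10⁻⁴ = 0.9669×10⁻⁴ K⁻¹
0.53 × 44 × 2.827×10⁻⁴ = 0.006592564 m
Layer 2: 1.848×10⁻⁴ × 190 × 0.6 = 0.0210672 m
234–1064 m: 0.9669×10⁻⁴ × 0.74 × 830 = 0.059386998 m
Δh = 0.006592564 + 0.0210672 + 0.059386998 = 0.087046762 m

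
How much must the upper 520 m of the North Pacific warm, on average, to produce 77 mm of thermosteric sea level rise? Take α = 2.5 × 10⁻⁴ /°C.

ΔT = Δh/(αH) = 0.077 / (2.5×10⁻⁴ × 520) ≈ 0.5923 °C

ΔT ≈ 0.592 °C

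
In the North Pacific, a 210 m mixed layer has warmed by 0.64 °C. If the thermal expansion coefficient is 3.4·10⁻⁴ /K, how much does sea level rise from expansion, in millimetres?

Δh ≈ 45.7 mm

Δh = αΔT·H = 3.4×10⁻⁴ × 0.64 × 210 = 0.045696 m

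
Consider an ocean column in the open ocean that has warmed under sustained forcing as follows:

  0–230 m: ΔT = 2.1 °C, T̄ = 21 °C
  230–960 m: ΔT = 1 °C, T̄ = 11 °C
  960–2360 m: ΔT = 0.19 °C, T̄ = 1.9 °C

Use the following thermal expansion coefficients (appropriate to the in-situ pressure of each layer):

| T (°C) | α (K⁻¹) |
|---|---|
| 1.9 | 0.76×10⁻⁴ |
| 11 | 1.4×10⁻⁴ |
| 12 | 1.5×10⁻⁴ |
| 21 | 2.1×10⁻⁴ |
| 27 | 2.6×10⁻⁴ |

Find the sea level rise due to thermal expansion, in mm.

Layer 1 at 21 °C → α = 2.1×10⁻⁴ K⁻¹
Layer 2 at 11 °C → α = 1.4×10⁻⁴ K⁻¹
Layer 3 at 1.9 °C → α = 0.76×10⁻⁴ K⁻¹
Layer 1: 2.1 × 230 × 2.1×10⁻⁴ = 0.10143 m
230–960 m: 730 × 1.4×10⁻⁴ × 1 = 0.10220 m
960–2360 m: 0.76×10⁻⁴ × 0.19 × 1400 = 0.020216 m
Δh = 0.10143 + 0.10220 + 0.020216 = 0.223846 m ≈ 224 mm

Δh ≈ 224 mm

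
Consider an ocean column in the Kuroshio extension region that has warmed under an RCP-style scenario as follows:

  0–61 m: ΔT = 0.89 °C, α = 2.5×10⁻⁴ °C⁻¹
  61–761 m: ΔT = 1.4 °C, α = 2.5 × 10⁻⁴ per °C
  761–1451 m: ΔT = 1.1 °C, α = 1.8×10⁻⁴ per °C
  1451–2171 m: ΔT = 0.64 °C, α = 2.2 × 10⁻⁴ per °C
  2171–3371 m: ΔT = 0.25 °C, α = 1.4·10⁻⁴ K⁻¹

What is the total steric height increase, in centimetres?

about 53.9 cm

2.5×10⁻⁴ × 0.89 × 61 = 0.0135725 m
Layer 2: 700 × 1.4 × 2.5×10⁻⁴ = 0.24500 m
761–1451 m: 1.1 × 690 × 1.8×10⁻⁴ = 0.13662 m
1451–2171 m: 0.64 × 2.2×10⁻⁴ × 720 = 0.101376 m
Layer 5: 1200 × 0.25 × 1.4×10⁻⁴ = 0.04200 m
Δh = 0.0135725 + 0.24500 + 0.13662 + 0.101376 + 0.04200 = 0.5385685 m ≈ 53.9 cm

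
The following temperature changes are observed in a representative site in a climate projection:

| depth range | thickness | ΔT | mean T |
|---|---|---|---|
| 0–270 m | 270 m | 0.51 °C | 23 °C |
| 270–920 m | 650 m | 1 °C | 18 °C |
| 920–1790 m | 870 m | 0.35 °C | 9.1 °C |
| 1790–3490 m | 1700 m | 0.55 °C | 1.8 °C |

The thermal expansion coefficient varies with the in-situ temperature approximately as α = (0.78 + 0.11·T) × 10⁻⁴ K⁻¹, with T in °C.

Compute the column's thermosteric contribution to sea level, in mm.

Δh = 371 mm

Layer 1: α = (0.78 + 0.11×23)×10⁻⁴ = 3.31×10⁻⁴ K⁻¹
Layer 2: α = (0.78 + 0.11×18)×10⁻⁴ = 2.76×10⁻⁴ K⁻¹
Layer 3: α = (0.78 + 0.11×9.1)×10⁻⁴ = 1.781×10⁻⁴ K⁻¹
Layer 4: α = (0.78 + 0.11×1.8)×10⁻⁴ = 0.978×10⁻⁴ K⁻¹
Layer 1: 270 × 3.31×10⁻⁴ × 0.51 = 0.0455787 m
Layer 2: 1 × 2.76×10⁻⁴ × 650 = 0.17940 m
Layer 3: 870 × 1.781×10⁻⁴ × 0.35 = 0.05423145 m
1700 × 0.55 × 0.978×10⁻⁴ = 0.091443 m
Δh = 0.0455787 + 0.17940 + 0.05423145 + 0.091443 = 0.37065315 m ≈ 371 mm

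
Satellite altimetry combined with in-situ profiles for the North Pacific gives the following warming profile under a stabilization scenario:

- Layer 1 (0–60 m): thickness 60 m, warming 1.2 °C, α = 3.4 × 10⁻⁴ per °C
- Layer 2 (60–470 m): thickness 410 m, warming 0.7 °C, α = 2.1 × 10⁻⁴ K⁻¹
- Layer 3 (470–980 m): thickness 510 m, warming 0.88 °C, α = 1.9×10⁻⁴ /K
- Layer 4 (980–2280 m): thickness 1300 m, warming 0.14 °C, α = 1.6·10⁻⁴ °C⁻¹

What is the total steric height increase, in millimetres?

200 mm

0–60 m: 60 × 1.2 × 3.4×10⁻⁴ = 0.02448 m
2.1×10⁻⁴ × 0.7 × 410 = 0.06027 m
470–980 m: 510 × 0.88 × 1.9×10⁻⁴ = 0.085272 m
Layer 4: 1300 × 0.14 × 1.6×10⁻⁴ = 0.02912 m
Δh = 0.02448 + 0.06027 + 0.085272 + 0.02912 = 0.199142 m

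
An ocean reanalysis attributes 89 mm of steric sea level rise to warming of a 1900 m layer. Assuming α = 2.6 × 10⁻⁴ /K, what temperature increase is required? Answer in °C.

0.18 °C

ΔT = Δh/(αH) = 0.089 / (2.6×10⁻⁴ × 1900) ≈ 0.1802 °C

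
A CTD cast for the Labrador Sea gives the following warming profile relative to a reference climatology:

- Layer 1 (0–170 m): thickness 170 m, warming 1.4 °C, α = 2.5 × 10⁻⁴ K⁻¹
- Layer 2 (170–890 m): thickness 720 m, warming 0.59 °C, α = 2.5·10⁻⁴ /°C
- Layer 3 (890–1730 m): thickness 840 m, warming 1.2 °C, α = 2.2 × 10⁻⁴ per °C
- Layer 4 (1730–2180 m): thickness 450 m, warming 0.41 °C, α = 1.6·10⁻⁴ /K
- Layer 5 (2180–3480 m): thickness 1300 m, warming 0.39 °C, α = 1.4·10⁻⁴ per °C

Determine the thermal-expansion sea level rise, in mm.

488 mm of thermosteric rise

0–170 m: 170 × 2.5×10⁻⁴ × 1.4 = 0.05950 m
170–890 m: 0.59 × 2.5×10⁻⁴ × 720 = 0.10620 m
Layer 3: 1.2 × 2.2×10⁻⁴ × 840 = 0.22176 m
1730–2180 m: 450 × 0.41 × 1.6×10⁻⁴ = 0.02952 m
2180–3480 m: 0.39 × 1.4×10⁻⁴ × 1300 = 0.07098 m
Δh = 0.05950 + 0.10620 + 0.22176 + 0.02952 + 0.07098 = 0.48796 m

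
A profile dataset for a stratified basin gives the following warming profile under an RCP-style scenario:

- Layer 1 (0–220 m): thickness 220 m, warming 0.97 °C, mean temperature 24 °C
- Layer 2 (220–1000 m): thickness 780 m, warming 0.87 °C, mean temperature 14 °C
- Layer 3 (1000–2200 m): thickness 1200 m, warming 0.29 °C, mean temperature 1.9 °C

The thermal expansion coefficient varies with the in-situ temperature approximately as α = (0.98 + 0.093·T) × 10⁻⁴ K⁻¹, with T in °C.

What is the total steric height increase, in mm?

260 mm of thermosteric rise

Layer 1: α = (0.98 + 0.093×24)×10⁻⁴ = 3.212×10⁻⁴ K⁻¹
Layer 2: α = (0.98 + 0.093×14)×10⁻⁴ = 2.282×10⁻⁴ K⁻¹
Layer 3: α = (0.98 + 0.093×1.9)×10⁻⁴ = 1.1567×10⁻⁴ K⁻¹
Layer 1: 3.212×10⁻⁴ × 0.97 × 220 = 0.06854408 m
Layer 2: 780 × 2.282×10⁻⁴ × 0.87 = 0.15485652 m
1000–2200 m: 1200 × 1.1567×10⁻⁴ × 0.29 = 0.04025316 m
Δh = 0.06854408 + 0.15485652 + 0.04025316 = 0.26365376 m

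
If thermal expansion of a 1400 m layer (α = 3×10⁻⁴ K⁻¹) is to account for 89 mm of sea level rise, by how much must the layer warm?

0.212 °C

ΔT = Δh/(αH) = 0.089 / (3×10⁻⁴ × 1400) ≈ 0.2119 °C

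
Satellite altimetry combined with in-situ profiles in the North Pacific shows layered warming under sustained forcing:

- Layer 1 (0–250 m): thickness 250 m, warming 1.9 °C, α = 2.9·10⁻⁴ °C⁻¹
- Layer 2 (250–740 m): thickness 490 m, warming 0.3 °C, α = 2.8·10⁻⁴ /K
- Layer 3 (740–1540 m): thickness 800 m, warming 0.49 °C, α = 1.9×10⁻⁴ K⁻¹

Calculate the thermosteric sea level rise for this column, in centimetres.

Layer 1: 1.9 × 250 × 2.9×10⁻⁴ = 0.13775 m
250–740 m: 2.8×10⁻⁴ × 0.3 × 490 = 0.04116 m
Layer 3: 800 × 0.49 × 1.9×10⁻⁴ = 0.07448 m
Δh = 0.13775 + 0.04116 + 0.07448 = 0.25339 m ≈ 25.3 cm

25.3 cm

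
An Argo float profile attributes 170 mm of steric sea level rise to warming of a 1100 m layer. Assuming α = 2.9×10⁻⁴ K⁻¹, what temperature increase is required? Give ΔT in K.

ΔT = Δh/(αH) = 0.17 / (2.9×10⁻⁴ × 1100) ≈ 0.5329 K

ΔT ≈ 0.533 K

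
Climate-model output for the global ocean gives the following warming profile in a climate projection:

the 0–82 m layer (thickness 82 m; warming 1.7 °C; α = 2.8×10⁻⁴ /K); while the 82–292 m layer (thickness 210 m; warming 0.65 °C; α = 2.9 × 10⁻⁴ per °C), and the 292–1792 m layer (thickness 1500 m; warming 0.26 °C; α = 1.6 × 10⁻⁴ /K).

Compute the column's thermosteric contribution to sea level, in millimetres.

141 mm

0–82 m: 1.7 × 82 × 2.8×10⁻⁴ = 0.039032 m
Layer 2: 0.65 × 210 × 2.9×10⁻⁴ = 0.039585 m
Layer 3: 0.26 × 1500 × 1.6×10⁻⁴ = 0.06240 m
Δh = 0.039032 + 0.039585 + 0.06240 = 0.141017 m ≈ 141 mm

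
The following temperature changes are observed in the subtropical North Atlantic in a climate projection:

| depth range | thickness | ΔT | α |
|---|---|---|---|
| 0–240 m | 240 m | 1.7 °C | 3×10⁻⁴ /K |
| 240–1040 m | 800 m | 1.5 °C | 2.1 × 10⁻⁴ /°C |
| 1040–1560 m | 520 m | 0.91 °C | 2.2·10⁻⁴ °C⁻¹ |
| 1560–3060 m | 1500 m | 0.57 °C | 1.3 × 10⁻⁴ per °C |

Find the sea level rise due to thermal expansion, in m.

0–240 m: 240 × 1.7 × 3×10⁻⁴ = 0.12240 m
240–1040 m: 800 × 2.1×10⁻⁴ × 1.5 = 0.25200 m
Layer 3: 2.2×10⁻⁴ × 520 × 0.91 = 0.104104 m
Layer 4: 1.3×10⁻⁴ × 0.57 × 1500 = 0.11115 m
Δh = 0.12240 + 0.25200 + 0.104104 + 0.11115 = 0.589654 m

0.590 m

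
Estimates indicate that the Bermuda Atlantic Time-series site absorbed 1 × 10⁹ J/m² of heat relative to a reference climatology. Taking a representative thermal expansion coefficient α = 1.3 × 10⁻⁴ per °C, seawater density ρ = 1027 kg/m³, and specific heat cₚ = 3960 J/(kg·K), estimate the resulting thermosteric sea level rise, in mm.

Δh = 32.0 mm

Δh = αQ/(ρcₚ) = 1.3×10⁻⁴ × 1×10⁹ / (1027 × 3960) ≈ 0.031965 m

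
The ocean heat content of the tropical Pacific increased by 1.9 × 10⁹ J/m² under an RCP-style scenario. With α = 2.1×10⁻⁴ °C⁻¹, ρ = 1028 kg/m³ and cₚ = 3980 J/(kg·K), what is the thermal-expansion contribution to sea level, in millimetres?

Δh ≈ 97.5 mm

Δh = αQ/(ρcₚ) = 2.1×10⁻⁴ × 1.9×10⁹ / (1028 × 3980) ≈ 0.097521 m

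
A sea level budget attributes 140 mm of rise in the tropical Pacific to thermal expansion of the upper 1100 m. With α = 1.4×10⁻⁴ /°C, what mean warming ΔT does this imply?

about 0.91 K

ΔT = Δh/(αH) = 0.14 / (1.4×10⁻⁴ × 1100) ≈ 0.9091 K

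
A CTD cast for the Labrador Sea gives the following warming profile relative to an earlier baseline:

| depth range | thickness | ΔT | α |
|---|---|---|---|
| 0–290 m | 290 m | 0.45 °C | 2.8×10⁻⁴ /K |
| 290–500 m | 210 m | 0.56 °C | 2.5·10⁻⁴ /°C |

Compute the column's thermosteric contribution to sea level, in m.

Layer 1: 0.45 × 2.8×10⁻⁴ × 290 = 0.03654 m
290–500 m: 2.5×10⁻⁴ × 210 × 0.56 = 0.02940 m
Δh = 0.03654 + 0.02940 = 0.06594 m

0.0659 m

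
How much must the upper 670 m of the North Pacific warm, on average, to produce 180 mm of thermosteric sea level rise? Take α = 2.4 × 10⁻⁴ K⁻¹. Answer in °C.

ΔT = Δh/(αH) = 0.18 / (2.4×10⁻⁴ × 670) ≈ 1.119 °C

1.12 °C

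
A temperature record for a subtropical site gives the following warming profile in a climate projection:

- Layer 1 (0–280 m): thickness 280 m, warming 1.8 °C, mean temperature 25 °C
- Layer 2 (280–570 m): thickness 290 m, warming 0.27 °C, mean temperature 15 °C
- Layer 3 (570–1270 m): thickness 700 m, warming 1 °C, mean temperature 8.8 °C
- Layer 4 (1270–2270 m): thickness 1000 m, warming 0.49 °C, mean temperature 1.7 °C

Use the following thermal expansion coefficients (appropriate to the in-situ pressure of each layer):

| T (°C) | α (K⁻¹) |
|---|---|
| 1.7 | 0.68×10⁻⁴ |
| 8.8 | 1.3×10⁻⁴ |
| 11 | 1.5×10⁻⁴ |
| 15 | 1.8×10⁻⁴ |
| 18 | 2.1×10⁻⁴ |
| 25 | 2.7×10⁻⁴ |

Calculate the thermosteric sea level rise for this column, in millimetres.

Layer 1 at 25 °C → α = 2.7×10⁻⁴ K⁻¹
Layer 2 at 15 °C → α = 1.8×10⁻⁴ K⁻¹
Layer 3 at 8.8 °C → α = 1.3×10⁻⁴ K⁻¹
Layer 4 at 1.7 °C → α = 0.68×10⁻⁴ K⁻¹
Layer 1: 2.7×10⁻⁴ × 1.8 × 280 = 0.13608 m
290 × 1.8×10⁻⁴ × 0.27 = 0.014094 m
570–1270 m: 700 × 1.3×10⁻⁴ × 1 = 0.09100 m
Layer 4: 0.68×10⁻⁴ × 0.49 × 1000 = 0.03332 m
Δh = 0.13608 + 0.014094 + 0.09100 + 0.03332 = 0.274494 m

274 mm of thermosteric rise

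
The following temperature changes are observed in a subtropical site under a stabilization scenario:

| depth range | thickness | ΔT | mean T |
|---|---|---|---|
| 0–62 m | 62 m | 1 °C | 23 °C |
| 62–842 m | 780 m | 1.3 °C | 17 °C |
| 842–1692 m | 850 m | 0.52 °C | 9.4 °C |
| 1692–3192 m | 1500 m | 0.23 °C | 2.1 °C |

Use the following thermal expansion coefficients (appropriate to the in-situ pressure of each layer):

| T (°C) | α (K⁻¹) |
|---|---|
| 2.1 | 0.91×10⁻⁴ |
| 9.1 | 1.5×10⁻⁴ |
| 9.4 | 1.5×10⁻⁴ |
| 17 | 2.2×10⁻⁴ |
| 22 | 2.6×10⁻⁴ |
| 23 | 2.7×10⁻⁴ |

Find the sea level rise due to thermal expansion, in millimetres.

Layer 1 at 23 °C → α = 2.7×10⁻⁴ K⁻¹
Layer 2 at 17 °C → α = 2.2×10⁻⁴ K⁻¹
Layer 3 at 9.4 °C → α = 1.5×10⁻⁴ K⁻¹
Layer 4 at 2.1 °C → α = 0.91×10⁻⁴ K⁻¹
Layer 1: 2.7×10⁻⁴ × 1 × 62 = 0.01674 m
2.2×10⁻⁴ × 1.3 × 780 = 0.22308 m
0.52 × 1.5×10⁻⁴ × 850 = 0.06630 m
1500 × 0.91×10⁻⁴ × 0.23 = 0.031395 m
Δh = 0.01674 + 0.22308 + 0.06630 + 0.031395 = 0.337515 m

Δh = 338 mm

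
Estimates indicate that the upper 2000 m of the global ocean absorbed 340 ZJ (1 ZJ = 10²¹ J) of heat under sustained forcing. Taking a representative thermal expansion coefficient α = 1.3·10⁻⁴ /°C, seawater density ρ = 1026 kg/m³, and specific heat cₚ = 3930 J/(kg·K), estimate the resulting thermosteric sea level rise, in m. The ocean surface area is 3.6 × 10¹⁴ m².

0.030 m

Per unit area: Q = 340×10²¹ / (3.6×10¹⁴) ≈ 9.444×10⁸ J/m²
Δh = αQ/(ρcₚ) = 1.3×10⁻⁴ × 9.444×10⁸ / (1026 × 3930) ≈ 0.030448 m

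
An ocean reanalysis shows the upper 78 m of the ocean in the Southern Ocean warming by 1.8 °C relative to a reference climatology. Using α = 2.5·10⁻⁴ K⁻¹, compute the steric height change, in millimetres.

Δh = αΔT·H = 2.5×10⁻⁴ × 1.8 × 78 = 0.03510 m

Δh ≈ 35.1 mm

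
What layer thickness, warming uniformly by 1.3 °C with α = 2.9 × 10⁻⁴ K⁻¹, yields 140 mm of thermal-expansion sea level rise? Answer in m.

H = Δh/(αΔT) = 0.14 / (2.9×10⁻⁴ × 1.3) ≈ 371.4 m

about 371 m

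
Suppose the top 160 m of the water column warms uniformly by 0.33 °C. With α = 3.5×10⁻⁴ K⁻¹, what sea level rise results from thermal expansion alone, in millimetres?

Δh = αΔT·H = 3.5×10⁻⁴ × 0.33 × 160 = 0.01848 m

Δh ≈ 18 mm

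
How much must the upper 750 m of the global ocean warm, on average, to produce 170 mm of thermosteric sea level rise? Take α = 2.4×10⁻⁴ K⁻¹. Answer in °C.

ΔT = Δh/(αH) = 0.17 / (2.4×10⁻⁴ × 750) ≈ 0.9444 °C

about 0.944 °C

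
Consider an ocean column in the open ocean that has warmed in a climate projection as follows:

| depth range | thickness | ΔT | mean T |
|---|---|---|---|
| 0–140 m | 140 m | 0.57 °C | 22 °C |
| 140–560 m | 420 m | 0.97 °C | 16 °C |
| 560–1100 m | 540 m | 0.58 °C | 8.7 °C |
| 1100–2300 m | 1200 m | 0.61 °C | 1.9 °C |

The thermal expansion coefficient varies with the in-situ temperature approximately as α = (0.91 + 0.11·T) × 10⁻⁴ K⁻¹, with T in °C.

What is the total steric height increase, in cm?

Layer 1: α = (0.91 + 0.11×22)×10⁻⁴ = 3.33×10⁻⁴ K⁻¹
Layer 2: α = (0.91 + 0.11×16)×10⁻⁴ = 2.67×10⁻⁴ K⁻¹
Layer 3: α = (0.91 + 0.11×8.7)×10⁻⁴ = 1.867×10⁻⁴ K⁻¹
Layer 4: α = (0.91 + 0.11×1.9)×10⁻⁴ = 1.119×10⁻⁴ K⁻¹
0.57 × 3.33×10⁻⁴ × 140 = 0.0265734 m
Layer 2: 420 × 0.97 × 2.67×10⁻⁴ = 0.1087758 m
0.58 × 540 × 1.867×10⁻⁴ = 0.05847444 m
Layer 4: 1.119×10⁻⁴ × 0.61 × 1200 = 0.0819108 m
Δh = 0.0265734 + 0.1087758 + 0.05847444 + 0.0819108 = 0.27573444 m

Δh ≈ 27.6 cm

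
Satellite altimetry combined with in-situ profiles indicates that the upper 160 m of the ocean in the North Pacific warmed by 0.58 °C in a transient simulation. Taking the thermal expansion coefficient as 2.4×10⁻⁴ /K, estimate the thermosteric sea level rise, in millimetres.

Δh = αΔT·H = 2.4×10⁻⁴ × 0.58 × 160 = 0.022272 m

Δh ≈ 22.3 mm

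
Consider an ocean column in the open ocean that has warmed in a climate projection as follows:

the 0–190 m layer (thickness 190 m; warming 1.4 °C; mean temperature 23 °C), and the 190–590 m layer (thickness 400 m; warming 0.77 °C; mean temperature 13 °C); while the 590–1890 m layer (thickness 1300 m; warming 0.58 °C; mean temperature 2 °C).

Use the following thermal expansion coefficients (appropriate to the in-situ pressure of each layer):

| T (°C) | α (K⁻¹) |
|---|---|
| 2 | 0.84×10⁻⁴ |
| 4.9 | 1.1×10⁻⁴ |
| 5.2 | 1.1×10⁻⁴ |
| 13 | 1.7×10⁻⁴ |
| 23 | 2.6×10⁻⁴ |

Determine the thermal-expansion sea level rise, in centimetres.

18 cm of thermosteric rise

Layer 1 at 23 °C → α = 2.6×10⁻⁴ K⁻¹
Layer 2 at 13 °C → α = 1.7×10⁻⁴ K⁻¹
Layer 3 at 2 °C → α = 0.84×10⁻⁴ K⁻¹
Layer 1: 190 × 1.4 × 2.6×10⁻⁴ = 0.06916 m
Layer 2: 1.7×10⁻⁴ × 0.77 × 400 = 0.05236 m
590–1890 m: 1300 × 0.84×10⁻⁴ × 0.58 = 0.063336 m
Δh = 0.06916 + 0.05236 + 0.063336 = 0.184856 m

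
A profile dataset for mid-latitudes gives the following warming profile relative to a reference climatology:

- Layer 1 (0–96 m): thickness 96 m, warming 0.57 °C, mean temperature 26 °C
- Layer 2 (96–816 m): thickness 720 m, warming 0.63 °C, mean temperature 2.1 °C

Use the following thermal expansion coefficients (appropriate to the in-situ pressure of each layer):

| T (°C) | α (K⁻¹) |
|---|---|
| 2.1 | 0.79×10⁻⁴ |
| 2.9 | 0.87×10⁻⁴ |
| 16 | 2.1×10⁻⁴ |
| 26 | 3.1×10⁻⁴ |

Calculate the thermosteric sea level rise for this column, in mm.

53 mm

Layer 1 at 26 °C → α = 3.1×10⁻⁴ K⁻¹
Layer 2 at 2.1 °C → α = 0.79×10⁻⁴ K⁻¹
Layer 1: 0.57 × 3.1×10⁻⁴ × 96 = 0.0169632 m
96–816 m: 0.63 × 720 × 0.79×10⁻⁴ = 0.0358344 m
Δh = 0.0169632 + 0.0358344 = 0.0527976 m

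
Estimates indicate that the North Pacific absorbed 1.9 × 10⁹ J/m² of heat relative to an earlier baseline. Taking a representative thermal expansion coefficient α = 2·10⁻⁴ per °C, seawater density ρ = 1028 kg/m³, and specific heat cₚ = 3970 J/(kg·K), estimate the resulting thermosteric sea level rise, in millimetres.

93.1 mm of thermosteric rise

Δh = αQ/(ρcₚ) = 2×10⁻⁴ × 1.9×10⁹ / (1028 × 3970) ≈ 0.093111 m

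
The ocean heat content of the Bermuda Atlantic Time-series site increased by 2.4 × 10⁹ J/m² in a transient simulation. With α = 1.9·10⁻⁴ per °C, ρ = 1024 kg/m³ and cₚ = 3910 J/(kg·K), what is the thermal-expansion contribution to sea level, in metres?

Δh ≈ 0.114 m

Δh = αQ/(ρcₚ) = 1.9×10⁻⁴ × 2.4×10⁹ / (1024 × 3910) ≈ 0.11389 m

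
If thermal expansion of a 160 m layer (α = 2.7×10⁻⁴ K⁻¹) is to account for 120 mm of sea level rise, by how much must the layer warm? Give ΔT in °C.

ΔT = Δh/(αH) = 0.12 / (2.7×10⁻⁴ × 160) ≈ 2.778 °C

about 2.78 °C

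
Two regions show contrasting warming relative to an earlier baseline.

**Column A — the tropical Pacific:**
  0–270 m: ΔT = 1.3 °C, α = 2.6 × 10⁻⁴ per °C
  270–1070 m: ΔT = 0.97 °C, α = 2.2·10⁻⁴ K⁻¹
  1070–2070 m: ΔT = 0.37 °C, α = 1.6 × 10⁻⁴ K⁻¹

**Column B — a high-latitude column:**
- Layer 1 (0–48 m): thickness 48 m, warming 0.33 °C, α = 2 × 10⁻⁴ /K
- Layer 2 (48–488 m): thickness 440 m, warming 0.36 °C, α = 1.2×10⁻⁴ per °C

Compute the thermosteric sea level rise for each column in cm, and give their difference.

A 0–270 m: 270 × 1.3 × 2.6×10⁻⁴ = 0.09126 m
A Layer 2: 2.2×10⁻⁴ × 800 × 0.97 = 0.17072 m
A 1070–2070 m: 1.6×10⁻⁴ × 0.37 × 1000 = 0.05920 m
A total: 0.32118 m
B Layer 1: 48 × 0.33 × 2×10⁻⁴ = 0.003168 m
B 48–488 m: 0.36 × 1.2×10⁻⁴ × 440 = 0.019008 m
B total: 0.022176 m
Difference: 0.32118 − 0.022176 = 0.299004 m

A: 32.1 cm; B: 2.22 cm; difference 29.9 cm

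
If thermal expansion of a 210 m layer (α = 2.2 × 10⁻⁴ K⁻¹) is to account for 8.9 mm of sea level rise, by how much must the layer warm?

ΔT = Δh/(αH) = 0.0089 / (2.2×10⁻⁴ × 210) ≈ 0.1926 °C

0.193 °C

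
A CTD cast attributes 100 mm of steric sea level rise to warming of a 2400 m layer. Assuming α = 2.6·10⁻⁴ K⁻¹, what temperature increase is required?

ΔT = Δh/(αH) = 0.1 / (2.6×10⁻⁴ × 2400) ≈ 0.1603 °C

about 0.16 °C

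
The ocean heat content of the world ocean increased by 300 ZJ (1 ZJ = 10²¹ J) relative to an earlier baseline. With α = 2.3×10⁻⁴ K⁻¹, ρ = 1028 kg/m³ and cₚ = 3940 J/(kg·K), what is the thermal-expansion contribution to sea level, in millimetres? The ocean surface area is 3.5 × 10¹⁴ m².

Δh = 49 mm

Per unit area: Q = 300×10²¹ / (3.5×10¹⁴) ≈ 8.571×10⁸ J/m²
Δh = αQ/(ρcₚ) = 2.3×10⁻⁴ × 8.571×10⁸ / (1028 × 3940) ≈ 0.048671 m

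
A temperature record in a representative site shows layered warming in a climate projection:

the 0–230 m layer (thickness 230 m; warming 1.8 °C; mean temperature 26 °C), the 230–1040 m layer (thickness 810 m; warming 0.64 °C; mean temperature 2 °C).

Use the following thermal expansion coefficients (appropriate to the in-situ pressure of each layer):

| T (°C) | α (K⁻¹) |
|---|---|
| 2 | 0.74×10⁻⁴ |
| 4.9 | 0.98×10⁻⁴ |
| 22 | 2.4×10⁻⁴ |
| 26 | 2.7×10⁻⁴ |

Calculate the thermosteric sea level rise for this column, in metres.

0.150 m of thermosteric rise

Layer 1 at 26 °C → α = 2.7×10⁻⁴ K⁻¹
Layer 2 at 2 °C → α = 0.74×10⁻⁴ K⁻¹
Layer 1: 230 × 1.8 × 2.7×10⁻⁴ = 0.11178 m
230–1040 m: 0.64 × 0.74×10⁻⁴ × 810 = 0.0383616 m
Δh = 0.11178 + 0.0383616 = 0.1501416 m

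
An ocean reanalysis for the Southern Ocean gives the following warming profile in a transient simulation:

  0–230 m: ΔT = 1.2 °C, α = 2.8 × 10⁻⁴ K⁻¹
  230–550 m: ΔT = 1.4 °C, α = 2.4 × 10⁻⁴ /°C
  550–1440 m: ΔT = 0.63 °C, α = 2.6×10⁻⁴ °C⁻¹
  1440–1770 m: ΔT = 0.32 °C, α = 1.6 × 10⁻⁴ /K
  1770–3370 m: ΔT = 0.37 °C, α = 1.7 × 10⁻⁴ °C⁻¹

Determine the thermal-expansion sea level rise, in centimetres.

230 × 1.2 × 2.8×10⁻⁴ = 0.07728 m
230–550 m: 320 × 1.4 × 2.4×10⁻⁴ = 0.10752 m
2.6×10⁻⁴ × 890 × 0.63 = 0.145782 m
Layer 4: 1.6×10⁻⁴ × 0.32 × 330 = 0.016896 m
Layer 5: 1.7×10⁻⁴ × 0.37 × 1600 = 0.10064 m
Δh = 0.07728 + 0.10752 + 0.145782 + 0.016896 + 0.10064 = 0.448118 m ≈ 44.8 cm

44.8 cm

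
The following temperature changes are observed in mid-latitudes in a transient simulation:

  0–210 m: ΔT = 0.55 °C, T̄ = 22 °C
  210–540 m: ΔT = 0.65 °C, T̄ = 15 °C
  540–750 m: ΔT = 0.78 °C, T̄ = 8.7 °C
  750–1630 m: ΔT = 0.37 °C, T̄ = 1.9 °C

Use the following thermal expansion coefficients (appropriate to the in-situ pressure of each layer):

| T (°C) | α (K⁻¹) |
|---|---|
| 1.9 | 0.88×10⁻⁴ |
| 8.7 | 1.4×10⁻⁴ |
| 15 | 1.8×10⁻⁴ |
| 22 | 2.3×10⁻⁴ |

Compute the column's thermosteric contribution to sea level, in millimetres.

about 117 mm

Layer 1 at 22 °C → α = 2.3×10⁻⁴ K⁻¹
Layer 2 at 15 °C → α = 1.8×10⁻⁴ K⁻¹
Layer 3 at 8.7 °C → α = 1.4×10⁻⁴ K⁻¹
Layer 4 at 1.9 °C → α = 0.88×10⁻⁴ K⁻¹
Layer 1: 2.3×10⁻⁴ × 0.55 × 210 = 0.026565 m
210–540 m: 1.8×10⁻⁴ × 0.65 × 330 = 0.03861 m
Layer 3: 1.4×10⁻⁴ × 0.78 × 210 = 0.022932 m
0.37 × 0.88×10⁻⁴ × 880 = 0.0286528 m
Δh = 0.026565 + 0.03861 + 0.022932 + 0.0286528 = 0.1167598 m ≈ 117 mm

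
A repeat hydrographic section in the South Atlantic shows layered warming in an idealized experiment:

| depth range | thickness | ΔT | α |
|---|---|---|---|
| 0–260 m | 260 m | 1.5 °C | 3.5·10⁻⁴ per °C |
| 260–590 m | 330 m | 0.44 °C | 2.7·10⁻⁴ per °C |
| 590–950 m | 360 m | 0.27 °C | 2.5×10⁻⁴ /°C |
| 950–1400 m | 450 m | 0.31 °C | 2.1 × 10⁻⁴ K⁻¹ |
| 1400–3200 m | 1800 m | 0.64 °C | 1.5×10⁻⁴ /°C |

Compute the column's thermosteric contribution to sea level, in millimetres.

about 400 mm

0–260 m: 260 × 1.5 × 3.5×10⁻⁴ = 0.13650 m
0.44 × 2.7×10⁻⁴ × 330 = 0.039204 m
590–950 m: 360 × 0.27 × 2.5×10⁻⁴ = 0.02430 m
950–1400 m: 2.1×10⁻⁴ × 450 × 0.31 = 0.029295 m
0.64 × 1.5×10⁻⁴ × 1800 = 0.17280 m
Δh = 0.13650 + 0.039204 + 0.02430 + 0.029295 + 0.17280 = 0.402099 m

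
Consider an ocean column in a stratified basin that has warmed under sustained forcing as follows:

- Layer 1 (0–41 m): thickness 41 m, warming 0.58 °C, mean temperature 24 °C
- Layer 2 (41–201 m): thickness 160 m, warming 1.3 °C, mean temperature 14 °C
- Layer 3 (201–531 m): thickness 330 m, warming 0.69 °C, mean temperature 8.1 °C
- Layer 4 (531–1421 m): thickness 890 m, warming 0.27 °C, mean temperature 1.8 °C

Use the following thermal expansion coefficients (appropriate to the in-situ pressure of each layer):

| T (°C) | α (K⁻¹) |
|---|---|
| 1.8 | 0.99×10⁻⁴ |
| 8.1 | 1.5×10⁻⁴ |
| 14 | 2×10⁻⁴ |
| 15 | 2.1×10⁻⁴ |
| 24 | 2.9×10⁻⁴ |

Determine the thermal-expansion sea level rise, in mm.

about 110 mm

Layer 1 at 24 °C → α = 2.9×10⁻⁴ K⁻¹
Layer 2 at 14 °C → α = 2×10⁻⁴ K⁻¹
Layer 3 at 8.1 °C → α = 1.5×10⁻⁴ K⁻¹
Layer 4 at 1.8 °C → α = 0.99×10⁻⁴ K⁻¹
2.9×10⁻⁴ × 0.58 × 41 = 0.0068962 m
1.3 × 160 × 2×10⁻⁴ = 0.04160 m
Layer 3: 0.69 × 1.5×10⁻⁴ × 330 = 0.034155 m
Layer 4: 0.99×10⁻⁴ × 0.27 × 890 = 0.0237897 m
Δh = 0.0068962 + 0.04160 + 0.034155 + 0.0237897 = 0.1064409 m ≈ 110 mm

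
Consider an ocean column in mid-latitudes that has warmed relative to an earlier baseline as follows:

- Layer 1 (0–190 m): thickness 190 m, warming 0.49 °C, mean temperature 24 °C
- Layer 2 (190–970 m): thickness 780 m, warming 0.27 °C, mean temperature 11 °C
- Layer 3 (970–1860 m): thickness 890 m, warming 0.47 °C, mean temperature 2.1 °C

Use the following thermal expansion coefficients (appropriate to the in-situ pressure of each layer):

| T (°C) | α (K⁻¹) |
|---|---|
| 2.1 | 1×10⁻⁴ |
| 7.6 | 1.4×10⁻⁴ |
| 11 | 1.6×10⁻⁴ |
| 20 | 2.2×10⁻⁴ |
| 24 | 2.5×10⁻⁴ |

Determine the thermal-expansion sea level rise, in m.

Δh ≈ 0.0988 m

Layer 1 at 24 °C → α = 2.5×10⁻⁴ K⁻¹
Layer 2 at 11 °C → α = 1.6×10⁻⁴ K⁻¹
Layer 3 at 2.1 °C → α = 1×10⁻⁴ K⁻¹
Layer 1: 0.49 × 190 × 2.5×10⁻⁴ = 0.023275 m
780 × 1.6×10⁻⁴ × 0.27 = 0.033696 m
0.47 × 1×10⁻⁴ × 890 = 0.04183 m
Δh = 0.023275 + 0.033696 + 0.04183 = 0.098801 m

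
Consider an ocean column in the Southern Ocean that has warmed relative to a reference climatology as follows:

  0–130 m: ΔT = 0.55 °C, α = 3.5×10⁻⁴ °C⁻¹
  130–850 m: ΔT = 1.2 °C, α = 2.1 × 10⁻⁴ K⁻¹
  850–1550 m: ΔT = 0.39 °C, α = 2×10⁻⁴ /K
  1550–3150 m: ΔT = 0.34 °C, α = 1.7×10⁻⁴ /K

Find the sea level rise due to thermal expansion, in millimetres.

0.55 × 3.5×10⁻⁴ × 130 = 0.025025 m
130–850 m: 720 × 2.1×10⁻⁴ × 1.2 = 0.18144 m
850–1550 m: 700 × 0.39 × 2×10⁻⁴ = 0.05460 m
0.34 × 1.7×10⁻⁴ × 1600 = 0.09248 m
Δh = 0.025025 + 0.18144 + 0.05460 + 0.09248 = 0.353545 m ≈ 354 mm

about 354 mm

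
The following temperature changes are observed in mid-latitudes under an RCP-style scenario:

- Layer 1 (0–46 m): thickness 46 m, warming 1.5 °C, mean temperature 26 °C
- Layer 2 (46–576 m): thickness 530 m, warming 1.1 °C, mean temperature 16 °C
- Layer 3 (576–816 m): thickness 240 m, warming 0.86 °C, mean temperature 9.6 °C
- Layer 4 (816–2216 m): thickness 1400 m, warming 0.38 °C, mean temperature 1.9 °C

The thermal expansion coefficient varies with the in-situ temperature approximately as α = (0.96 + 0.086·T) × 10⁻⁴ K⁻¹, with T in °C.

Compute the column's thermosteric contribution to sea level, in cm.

Δh = 25.5 cm

Layer 1: α = (0.96 + 0.086×26)×10⁻⁴ = 3.196×10⁻⁴ K⁻¹
Layer 2: α = (0.96 + 0.086×16)×10⁻⁴ = 2.336×10⁻⁴ K⁻¹
Layer 3: α = (0.96 + 0.086×9.6)×10⁻⁴ = 1.7856×10⁻⁴ K⁻¹
Layer 4: α = (0.96 + 0.086×1.9)×10⁻⁴ = 1.1234×10⁻⁴ K⁻¹
Layer 1: 1.5 × 3.196×10⁻⁴ × 46 = 0.0220524 m
1.1 × 2.336×10⁻⁴ × 530 = 0.1361888 m
576–816 m: 240 × 0.86 × 1.7856×10⁻⁴ = 0.036854784 m
816–2216 m: 1400 × 1.1234×10⁻⁴ × 0.38 = 0.05976488 m
Δh = 0.0220524 + 0.1361888 + 0.036854784 + 0.05976488 = 0.254860864 m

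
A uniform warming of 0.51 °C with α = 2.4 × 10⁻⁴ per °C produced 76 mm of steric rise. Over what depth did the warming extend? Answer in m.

H ≈ 620 m

H = Δh/(αΔT) = 0.076 / (2.4×10⁻⁴ × 0.51) ≈ 620.9 m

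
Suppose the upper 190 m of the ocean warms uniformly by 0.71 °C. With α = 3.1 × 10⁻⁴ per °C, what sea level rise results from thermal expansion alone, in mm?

Δh = αΔT·H = 3.1×10⁻⁴ × 0.71 × 190 = 0.041819 m

41.8 mm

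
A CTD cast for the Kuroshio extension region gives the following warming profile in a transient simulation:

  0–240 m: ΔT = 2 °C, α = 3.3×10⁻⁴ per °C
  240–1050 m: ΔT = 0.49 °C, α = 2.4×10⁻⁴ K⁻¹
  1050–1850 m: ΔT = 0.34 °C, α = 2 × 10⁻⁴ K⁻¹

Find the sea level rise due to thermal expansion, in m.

Layer 1: 3.3×10⁻⁴ × 2 × 240 = 0.15840 m
Layer 2: 2.4×10⁻⁴ × 0.49 × 810 = 0.095256 m
1050–1850 m: 0.34 × 2×10⁻⁴ × 800 = 0.05440 m
Δh = 0.15840 + 0.095256 + 0.05440 = 0.308056 m

0.31 m of thermosteric rise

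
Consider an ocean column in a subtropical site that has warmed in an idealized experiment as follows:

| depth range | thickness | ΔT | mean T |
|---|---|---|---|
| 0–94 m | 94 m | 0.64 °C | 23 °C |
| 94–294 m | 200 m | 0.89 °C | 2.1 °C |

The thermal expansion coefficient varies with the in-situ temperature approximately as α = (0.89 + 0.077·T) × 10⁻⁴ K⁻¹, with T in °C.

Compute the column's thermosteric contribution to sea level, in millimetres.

Δh = 35 mm

Layer 1: α = (0.89 + 0.077×23)×10⁻⁴ = 2.661×10⁻⁴ K⁻¹
Layer 2: α = (0.89 + 0.077×2.1)×10⁻⁴ = 1.0517×10⁻⁴ K⁻¹
Layer 1: 0.64 × 2.661×10⁻⁴ × 94 = 0.016008576 m
Layer 2: 200 × 1.0517×10⁻⁴ × 0.89 = 0.01872026 m
Δh = 0.016008576 + 0.01872026 = 0.034728836 m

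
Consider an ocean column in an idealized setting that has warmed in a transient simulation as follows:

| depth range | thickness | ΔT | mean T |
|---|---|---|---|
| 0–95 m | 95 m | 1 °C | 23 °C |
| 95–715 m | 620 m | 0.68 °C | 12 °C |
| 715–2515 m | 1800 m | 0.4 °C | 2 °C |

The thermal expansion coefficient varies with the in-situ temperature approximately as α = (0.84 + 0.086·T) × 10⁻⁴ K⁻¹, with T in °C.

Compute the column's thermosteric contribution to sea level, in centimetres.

Layer 1: α = (0.84 + 0.086×23)×10⁻⁴ = 2.818×10⁻⁴ K⁻¹
Layer 2: α = (0.84 + 0.086×12)×10⁻⁴ = 1.872×10⁻⁴ K⁻¹
Layer 3: α = (0.84 + 0.086×2)×10⁻⁴ = 1.012×10⁻⁴ K⁻¹
0–95 m: 2.818×10⁻⁴ × 1 × 95 = 0.026771 m
Layer 2: 620 × 0.68 × 1.872×10⁻⁴ = 0.07892352 m
1.012×10⁻⁴ × 1800 × 0.4 = 0.072864 m
Δh = 0.026771 + 0.07892352 + 0.072864 = 0.17855852 m ≈ 18 cm

about 18 cm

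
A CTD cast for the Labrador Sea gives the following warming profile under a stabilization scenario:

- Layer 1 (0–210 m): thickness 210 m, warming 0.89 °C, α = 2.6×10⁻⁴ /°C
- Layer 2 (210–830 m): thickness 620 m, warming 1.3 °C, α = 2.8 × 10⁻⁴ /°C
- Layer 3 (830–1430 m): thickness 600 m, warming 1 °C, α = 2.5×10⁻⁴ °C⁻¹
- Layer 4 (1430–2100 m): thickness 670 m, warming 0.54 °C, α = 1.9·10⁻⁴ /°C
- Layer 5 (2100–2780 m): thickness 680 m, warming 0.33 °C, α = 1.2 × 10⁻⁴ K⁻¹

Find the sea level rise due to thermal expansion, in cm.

210 × 0.89 × 2.6×10⁻⁴ = 0.048594 m
Layer 2: 1.3 × 620 × 2.8×10⁻⁴ = 0.22568 m
2.5×10⁻⁴ × 600 × 1 = 0.15000 m
Layer 4: 1.9×10⁻⁴ × 670 × 0.54 = 0.068742 m
0.33 × 1.2×10⁻⁴ × 680 = 0.026928 m
Δh = 0.048594 + 0.22568 + 0.15000 + 0.068742 + 0.026928 = 0.519944 m

Δh ≈ 52.0 cm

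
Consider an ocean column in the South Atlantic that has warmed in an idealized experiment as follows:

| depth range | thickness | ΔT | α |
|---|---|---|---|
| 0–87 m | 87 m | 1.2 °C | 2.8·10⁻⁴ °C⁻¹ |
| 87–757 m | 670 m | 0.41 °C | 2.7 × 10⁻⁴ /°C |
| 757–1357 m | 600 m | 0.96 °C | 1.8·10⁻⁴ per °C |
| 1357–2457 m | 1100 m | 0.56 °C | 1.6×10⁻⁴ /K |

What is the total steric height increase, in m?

2.8×10⁻⁴ × 1.2 × 87 = 0.029232 m
87–757 m: 0.41 × 670 × 2.7×10⁻⁴ = 0.074169 m
1.8×10⁻⁴ × 0.96 × 600 = 0.10368 m
Layer 4: 0.56 × 1.6×10⁻⁴ × 1100 = 0.09856 m
Δh = 0.029232 + 0.074169 + 0.10368 + 0.09856 = 0.305641 m

Δh = 0.306 m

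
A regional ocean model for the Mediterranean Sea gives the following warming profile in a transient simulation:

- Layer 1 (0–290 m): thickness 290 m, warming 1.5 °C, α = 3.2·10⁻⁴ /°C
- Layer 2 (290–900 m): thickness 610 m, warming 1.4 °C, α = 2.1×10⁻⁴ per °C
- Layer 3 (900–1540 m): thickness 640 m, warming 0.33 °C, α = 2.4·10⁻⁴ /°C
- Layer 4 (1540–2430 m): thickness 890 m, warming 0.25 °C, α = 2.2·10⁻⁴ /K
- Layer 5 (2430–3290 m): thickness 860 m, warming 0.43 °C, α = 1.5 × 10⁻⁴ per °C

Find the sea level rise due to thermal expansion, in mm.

about 474 mm

290 × 3.2×10⁻⁴ × 1.5 = 0.13920 m
290–900 m: 1.4 × 2.1×10⁻⁴ × 610 = 0.17934 m
900–1540 m: 2.4×10⁻⁴ × 0.33 × 640 = 0.050688 m
1540–2430 m: 890 × 0.25 × 2.2×10⁻⁴ = 0.04895 m
2430–3290 m: 0.43 × 1.5×10⁻⁴ × 860 = 0.05547 m
Δh = 0.13920 + 0.17934 + 0.050688 + 0.04895 + 0.05547 = 0.473648 m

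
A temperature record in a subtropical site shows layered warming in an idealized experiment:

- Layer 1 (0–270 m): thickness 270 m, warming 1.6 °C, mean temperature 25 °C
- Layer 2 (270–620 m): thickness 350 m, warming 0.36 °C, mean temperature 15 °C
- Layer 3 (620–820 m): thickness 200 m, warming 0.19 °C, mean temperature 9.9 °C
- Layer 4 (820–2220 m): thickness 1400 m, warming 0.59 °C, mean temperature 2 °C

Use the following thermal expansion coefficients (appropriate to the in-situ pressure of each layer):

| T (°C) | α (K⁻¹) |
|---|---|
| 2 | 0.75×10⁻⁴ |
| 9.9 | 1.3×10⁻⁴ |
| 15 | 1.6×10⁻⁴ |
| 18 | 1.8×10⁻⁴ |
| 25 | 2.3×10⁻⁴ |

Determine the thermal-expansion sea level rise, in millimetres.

Layer 1 at 25 °C → α = 2.3×10⁻⁴ K⁻¹
Layer 2 at 15 °C → α = 1.6×10⁻⁴ K⁻¹
Layer 3 at 9.9 °C → α = 1.3×10⁻⁴ K⁻¹
Layer 4 at 2 °C → α = 0.75×10⁻⁴ K⁻¹
270 × 1.6 × 2.3×10⁻⁴ = 0.09936 m
270–620 m: 350 × 0.36 × 1.6×10⁻⁴ = 0.02016 m
200 × 1.3×10⁻⁴ × 0.19 = 0.00494 m
Layer 4: 1400 × 0.59 × 0.75×10⁻⁴ = 0.06195 m
Δh = 0.09936 + 0.02016 + 0.00494 + 0.06195 = 0.18641 m

Δh ≈ 186 mm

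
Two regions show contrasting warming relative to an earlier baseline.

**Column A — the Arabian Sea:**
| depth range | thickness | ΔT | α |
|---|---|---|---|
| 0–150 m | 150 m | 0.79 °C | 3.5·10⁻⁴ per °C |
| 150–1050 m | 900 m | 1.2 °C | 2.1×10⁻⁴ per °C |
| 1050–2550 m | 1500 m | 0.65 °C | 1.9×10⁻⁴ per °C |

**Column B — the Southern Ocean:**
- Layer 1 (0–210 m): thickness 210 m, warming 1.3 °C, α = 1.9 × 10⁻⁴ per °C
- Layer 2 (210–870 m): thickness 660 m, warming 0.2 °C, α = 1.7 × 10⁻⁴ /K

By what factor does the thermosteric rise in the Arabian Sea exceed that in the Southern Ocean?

A 0–150 m: 0.79 × 150 × 3.5×10⁻⁴ = 0.041475 m
A Layer 2: 900 × 2.1×10⁻⁴ × 1.2 = 0.22680 m
A 1050–2550 m: 0.65 × 1500 × 1.9×10⁻⁴ = 0.18525 m
A total: 0.453525 m
B 1.9×10⁻⁴ × 210 × 1.3 = 0.05187 m
B Layer 2: 660 × 0.2 × 1.7×10⁻⁴ = 0.02244 m
B total: 0.07431 m
Ratio: 0.453525 / 0.07431 ≈ 6.103

a factor of 6.1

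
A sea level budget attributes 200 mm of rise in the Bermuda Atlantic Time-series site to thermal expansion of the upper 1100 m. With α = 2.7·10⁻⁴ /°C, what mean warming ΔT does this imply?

ΔT = Δh/(αH) = 0.2 / (2.7×10⁻⁴ × 1100) ≈ 0.6734 °C

0.67 °C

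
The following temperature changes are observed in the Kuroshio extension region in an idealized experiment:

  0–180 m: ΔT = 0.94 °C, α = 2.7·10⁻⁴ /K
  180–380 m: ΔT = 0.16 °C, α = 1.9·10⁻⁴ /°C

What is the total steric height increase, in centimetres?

about 5.18 cm

0.94 × 180 × 2.7×10⁻⁴ = 0.045684 m
180–380 m: 0.16 × 1.9×10⁻⁴ × 200 = 0.00608 m
Δh = 0.045684 + 0.00608 = 0.051764 m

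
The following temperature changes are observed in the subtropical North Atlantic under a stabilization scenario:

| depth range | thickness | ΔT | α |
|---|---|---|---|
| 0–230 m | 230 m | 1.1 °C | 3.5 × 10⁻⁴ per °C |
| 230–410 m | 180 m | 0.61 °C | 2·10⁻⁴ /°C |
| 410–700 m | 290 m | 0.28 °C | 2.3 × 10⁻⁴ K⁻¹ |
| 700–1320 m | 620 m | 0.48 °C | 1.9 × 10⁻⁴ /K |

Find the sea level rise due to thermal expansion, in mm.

Δh = 186 mm

0–230 m: 230 × 1.1 × 3.5×10⁻⁴ = 0.08855 m
0.61 × 180 × 2×10⁻⁴ = 0.02196 m
2.3×10⁻⁴ × 0.28 × 290 = 0.018676 m
Layer 4: 1.9×10⁻⁴ × 620 × 0.48 = 0.056544 m
Δh = 0.08855 + 0.02196 + 0.018676 + 0.056544 = 0.18573 m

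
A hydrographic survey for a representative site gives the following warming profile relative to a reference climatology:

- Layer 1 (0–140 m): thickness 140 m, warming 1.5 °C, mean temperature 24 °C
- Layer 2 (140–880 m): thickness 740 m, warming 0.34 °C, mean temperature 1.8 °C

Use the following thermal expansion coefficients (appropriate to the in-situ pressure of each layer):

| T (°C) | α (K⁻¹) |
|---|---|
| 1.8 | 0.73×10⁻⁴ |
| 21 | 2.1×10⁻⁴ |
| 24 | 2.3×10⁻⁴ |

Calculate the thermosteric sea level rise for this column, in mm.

Δh ≈ 67 mm

Layer 1 at 24 °C → α = 2.3×10⁻⁴ K⁻¹
Layer 2 at 1.8 °C → α = 0.73×10⁻⁴ K⁻¹
140 × 1.5 × 2.3×10⁻⁴ = 0.04830 m
Layer 2: 0.73×10⁻⁴ × 740 × 0.34 = 0.0183668 m
Δh = 0.04830 + 0.0183668 = 0.0666668 m ≈ 67 mm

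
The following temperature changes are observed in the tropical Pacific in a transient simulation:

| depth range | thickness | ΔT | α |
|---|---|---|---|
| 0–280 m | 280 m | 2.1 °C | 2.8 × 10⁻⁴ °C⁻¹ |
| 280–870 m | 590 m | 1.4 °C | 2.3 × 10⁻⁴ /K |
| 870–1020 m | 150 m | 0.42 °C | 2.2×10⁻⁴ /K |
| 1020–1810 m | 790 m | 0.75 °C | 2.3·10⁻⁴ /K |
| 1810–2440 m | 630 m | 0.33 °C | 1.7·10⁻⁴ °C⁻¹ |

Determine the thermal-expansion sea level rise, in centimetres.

0–280 m: 280 × 2.1 × 2.8×10⁻⁴ = 0.16464 m
280–870 m: 1.4 × 590 × 2.3×10⁻⁴ = 0.18998 m
870–1020 m: 150 × 0.42 × 2.2×10⁻⁴ = 0.01386 m
1020–1810 m: 2.3×10⁻⁴ × 790 × 0.75 = 0.136275 m
0.33 × 1.7×10⁻⁴ × 630 = 0.035343 m
Δh = 0.16464 + 0.18998 + 0.01386 + 0.136275 + 0.035343 = 0.540098 m ≈ 54 cm

about 54 cm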